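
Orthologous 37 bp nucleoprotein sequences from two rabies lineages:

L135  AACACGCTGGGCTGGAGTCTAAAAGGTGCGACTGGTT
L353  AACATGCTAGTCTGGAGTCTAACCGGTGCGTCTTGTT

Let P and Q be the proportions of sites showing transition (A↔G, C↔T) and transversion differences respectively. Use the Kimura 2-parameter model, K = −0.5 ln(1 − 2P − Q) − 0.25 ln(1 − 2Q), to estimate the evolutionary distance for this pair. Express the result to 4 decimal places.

Differing sites — 5:C/T (Ti); 9:G/A (Ti); 11:G/T (Tv); 23:A/C (Tv); 24:A/C (Tv); 31:A/T (Tv); 34:G/T (Tv).
Of the 7 differences, 2 transitions and 5 transversions over 37 sites: P = 2/37 = 0.054054, Q = 5/37 = 0.135135.
d = −0.5·ln(0.756757) − 0.25·ln(0.729730) = −0.5·(-0.278713) − 0.25·(-0.315081) = 0.2181.

0.2181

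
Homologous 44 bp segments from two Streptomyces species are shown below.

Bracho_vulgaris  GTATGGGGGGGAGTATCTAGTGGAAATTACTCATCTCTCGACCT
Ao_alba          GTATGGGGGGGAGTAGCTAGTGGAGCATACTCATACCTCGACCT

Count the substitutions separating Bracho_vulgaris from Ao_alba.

6

Mismatches occur at site 16 (T/G), site 25 (A/G), site 26 (A/C), site 27 (T/A), site 35 (C/A), site 36 (T/C).
That gives 6 mismatches out of 44 aligned sites, so the Hamming distance is 6.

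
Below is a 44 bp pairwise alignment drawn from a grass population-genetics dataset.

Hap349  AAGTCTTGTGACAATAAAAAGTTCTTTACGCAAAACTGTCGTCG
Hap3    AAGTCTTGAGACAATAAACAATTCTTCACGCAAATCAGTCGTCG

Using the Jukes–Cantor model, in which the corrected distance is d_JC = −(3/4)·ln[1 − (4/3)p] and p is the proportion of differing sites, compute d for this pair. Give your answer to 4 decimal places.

0.1505

The sequences differ at positions 9 (T/A), 19 (A/C), 21 (G/A), 27 (T/C), 35 (A/T), 37 (T/A).
p = 6/44 = 0.136364.
d = −0.75 · ln(1 − (4/3)·0.136364) = −0.75 · ln(0.818181) = −0.75 · (-0.200672) = 0.1505.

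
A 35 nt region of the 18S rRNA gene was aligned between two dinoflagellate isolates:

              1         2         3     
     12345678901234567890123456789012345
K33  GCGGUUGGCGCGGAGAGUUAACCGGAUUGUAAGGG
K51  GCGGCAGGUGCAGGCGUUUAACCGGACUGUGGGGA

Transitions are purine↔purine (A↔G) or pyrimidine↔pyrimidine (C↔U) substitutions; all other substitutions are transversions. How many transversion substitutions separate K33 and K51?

Mismatches occur at site 5 (U→C, transition), site 6 (U→A, transversion), site 9 (C→U, transition), site 12 (G→A, transition), site 14 (A→G, transition), site 15 (G→C, transversion), site 16 (A→G, transition), site 17 (G→U, transversion), site 27 (U→C, transition), site 31 (A→G, transition), site 32 (A→G, transition), site 35 (G→A, transition).
Of the 12 differences, 9 transitions and 3 transversions, so the answer is 3.

3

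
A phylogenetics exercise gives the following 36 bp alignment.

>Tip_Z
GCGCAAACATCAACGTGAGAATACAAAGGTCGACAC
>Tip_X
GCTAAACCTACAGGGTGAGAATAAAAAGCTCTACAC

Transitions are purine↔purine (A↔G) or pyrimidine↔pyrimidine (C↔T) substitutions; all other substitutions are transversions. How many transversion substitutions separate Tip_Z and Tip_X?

9

Mismatches occur at site 3 (G/T, transversion), site 4 (C/A, transversion), site 7 (A/C, transversion), site 9 (A/T, transversion), site 10 (T/A, transversion), site 13 (A/G, transition), site 14 (C/G, transversion), site 24 (C/A, transversion), site 29 (G/C, transversion), site 32 (G/T, transversion).
Of the 10 differences, 1 transition and 9 transversions, so the answer is 9.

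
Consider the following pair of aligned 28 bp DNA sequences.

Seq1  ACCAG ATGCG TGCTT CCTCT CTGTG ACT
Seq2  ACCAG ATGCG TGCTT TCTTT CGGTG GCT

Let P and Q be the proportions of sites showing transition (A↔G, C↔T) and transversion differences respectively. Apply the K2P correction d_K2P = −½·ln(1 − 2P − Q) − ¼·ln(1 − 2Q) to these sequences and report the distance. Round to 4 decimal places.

0.1624

Differing sites — 16:C/T (Ti); 19:C/T (Ti); 22:T/G (Tv); 26:A/G (Ti).
Of the 4 differences, 3 transitions and 1 transversion over 28 sites: P = 3/28 = 0.107143, Q = 1/28 = 0.035714.
d = −0.5·ln(0.750000) − 0.25·ln(0.928572) = −0.5·(-0.287682) − 0.25·(-0.074107) = 0.1624.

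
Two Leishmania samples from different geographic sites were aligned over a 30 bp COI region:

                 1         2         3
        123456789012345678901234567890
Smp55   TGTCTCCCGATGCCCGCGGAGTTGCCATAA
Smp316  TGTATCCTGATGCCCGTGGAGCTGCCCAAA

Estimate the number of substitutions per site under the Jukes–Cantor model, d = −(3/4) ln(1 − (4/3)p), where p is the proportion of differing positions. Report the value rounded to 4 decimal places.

0.2326

Differing sites — 4:C/A; 8:C/T; 17:C/T; 22:T/C; 27:A/C; 28:T/A.
p = 6/30 = 0.200000.
d = −0.75 · ln(1 − (4/3)·0.200000) = −0.75 · ln(0.733333) = −0.75 · (-0.310155) = 0.2326.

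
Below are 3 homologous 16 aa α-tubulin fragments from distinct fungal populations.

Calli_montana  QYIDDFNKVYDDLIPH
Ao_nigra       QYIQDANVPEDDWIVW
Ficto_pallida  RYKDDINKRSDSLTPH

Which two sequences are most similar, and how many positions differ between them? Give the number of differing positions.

Pairwise Hamming distances:
  Calli_montana vs Ao_nigra: 8
  Calli_montana vs Ficto_pallida: 7
  Ao_nigra vs Ficto_pallida: 12
The smallest is 7, between Calli_montana and Ficto_pallida.

7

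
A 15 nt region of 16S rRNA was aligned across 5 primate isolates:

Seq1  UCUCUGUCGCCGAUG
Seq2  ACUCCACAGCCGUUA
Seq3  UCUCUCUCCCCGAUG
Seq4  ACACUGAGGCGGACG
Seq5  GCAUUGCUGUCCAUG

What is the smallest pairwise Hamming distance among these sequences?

2

Pairwise Hamming distances:
  Seq1 vs Seq2: 7
  Seq1 vs Seq3: 2
  Seq1 vs Seq4: 6
  Seq1 vs Seq5: 7
  Seq2 vs Seq3: 8
  Seq2 vs Seq4: 9
  Seq2 vs Seq5: 10
  Seq3 vs Seq4: 8
  Seq3 vs Seq5: 9
  Seq4 vs Seq5: 8
The smallest is 2, between Seq1 and Seq3.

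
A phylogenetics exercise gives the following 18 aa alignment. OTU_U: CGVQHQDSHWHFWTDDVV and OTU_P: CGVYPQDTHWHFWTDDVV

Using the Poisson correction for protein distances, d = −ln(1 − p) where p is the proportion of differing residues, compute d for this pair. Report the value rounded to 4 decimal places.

Mismatches occur at site 4 (Q→Y), site 5 (H→P), site 8 (S→T).
p = 3/18 = 0.166667.
d = −ln(1 − 0.166667) = −ln(0.833333) = 0.1823.

0.1823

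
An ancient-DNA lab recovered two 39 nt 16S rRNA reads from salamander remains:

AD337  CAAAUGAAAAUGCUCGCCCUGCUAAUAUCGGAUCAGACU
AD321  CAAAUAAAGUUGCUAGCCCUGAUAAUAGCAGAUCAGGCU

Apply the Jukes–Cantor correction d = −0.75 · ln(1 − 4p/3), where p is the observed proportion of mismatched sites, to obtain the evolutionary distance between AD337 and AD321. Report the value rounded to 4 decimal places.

Mismatches occur at site 6 (G→A), site 9 (A→G), site 10 (A→U), site 15 (C→A), site 22 (C→A), site 28 (U→G), site 30 (G→A), site 37 (A→G).
p = 8/39 = 0.205128.
d = −0.75 · ln(1 − (4/3)·0.205128) = −0.75 · ln(0.726496) = −0.75 · (-0.319522) = 0.2396.

0.2396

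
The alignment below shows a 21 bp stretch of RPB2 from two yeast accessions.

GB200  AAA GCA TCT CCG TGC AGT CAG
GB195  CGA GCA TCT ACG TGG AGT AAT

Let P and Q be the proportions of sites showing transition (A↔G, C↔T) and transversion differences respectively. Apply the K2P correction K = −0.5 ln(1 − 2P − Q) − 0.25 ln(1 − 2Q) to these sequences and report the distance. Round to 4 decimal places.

0.3644

The sequences differ at positions 1 (A/C, transversion), 2 (A/G, transition), 10 (C/A, transversion), 15 (C/G, transversion), 19 (C/A, transversion), 21 (G/T, transversion).
Of the 6 differences, 1 transition and 5 transversions over 21 sites: P = 1/21 = 0.047619, Q = 5/21 = 0.238095.
d = −0.5·ln(0.666667) − 0.25·ln(0.523810) = −0.5·(-0.405465) − 0.25·(-0.646626) = 0.3644.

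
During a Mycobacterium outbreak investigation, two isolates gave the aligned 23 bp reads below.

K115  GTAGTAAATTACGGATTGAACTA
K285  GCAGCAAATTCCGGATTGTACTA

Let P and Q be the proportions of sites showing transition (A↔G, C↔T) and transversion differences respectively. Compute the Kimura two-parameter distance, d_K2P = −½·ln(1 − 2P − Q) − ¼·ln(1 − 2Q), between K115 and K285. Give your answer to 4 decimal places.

The sequences differ at positions 2 (T/C, transition), 5 (T/C, transition), 11 (A/C, transversion), 19 (A/T, transversion).
Of the 4 differences, 2 transitions and 2 transversions over 23 sites: P = 2/23 = 0.086957, Q = 2/23 = 0.086957.
d = −0.5·ln(0.739129) − 0.25·ln(0.826086) = −0.5·(-0.302283) − 0.25·(-0.191056) = 0.1989.

0.1989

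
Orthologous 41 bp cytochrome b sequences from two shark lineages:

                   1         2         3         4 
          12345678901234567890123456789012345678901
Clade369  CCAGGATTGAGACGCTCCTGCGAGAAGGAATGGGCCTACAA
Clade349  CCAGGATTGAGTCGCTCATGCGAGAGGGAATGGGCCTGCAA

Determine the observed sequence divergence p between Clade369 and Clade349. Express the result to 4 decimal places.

Differing sites — 12:A/T; 18:C/A; 26:A/G; 38:A/G.
There are 4 differences over 41 sites, so p = 4/41 = 0.0976.

0.0976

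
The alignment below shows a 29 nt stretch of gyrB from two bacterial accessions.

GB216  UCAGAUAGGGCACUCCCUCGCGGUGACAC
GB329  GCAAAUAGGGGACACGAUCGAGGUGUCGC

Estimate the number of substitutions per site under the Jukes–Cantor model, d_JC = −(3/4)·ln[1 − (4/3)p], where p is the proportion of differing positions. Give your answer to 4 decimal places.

Differing sites — 1:U/G; 4:G/A; 11:C/G; 14:U/A; 16:C/G; 17:C/A; 21:C/A; 26:A/U; 28:A/G.
p = 9/29 = 0.310345.
d = −0.75 · ln(1 − (4/3)·0.310345) = −0.75 · ln(0.586207) = −0.75 · (-0.534082) = 0.4006.

0.4006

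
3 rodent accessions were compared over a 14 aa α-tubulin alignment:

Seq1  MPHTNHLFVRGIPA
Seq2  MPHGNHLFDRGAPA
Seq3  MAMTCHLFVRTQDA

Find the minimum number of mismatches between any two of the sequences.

3

Pairwise Hamming distances:
  Seq1 vs Seq2: 3
  Seq1 vs Seq3: 6
  Seq2 vs Seq3: 8
The smallest is 3, between Seq1 and Seq2.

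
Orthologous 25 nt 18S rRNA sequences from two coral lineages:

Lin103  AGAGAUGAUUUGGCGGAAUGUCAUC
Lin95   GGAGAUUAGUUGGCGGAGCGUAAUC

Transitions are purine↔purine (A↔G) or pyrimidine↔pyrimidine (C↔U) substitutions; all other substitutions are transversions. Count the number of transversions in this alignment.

3

Mismatches occur at site 1 (A→G, transition), site 7 (G→U, transversion), site 9 (U→G, transversion), site 18 (A→G, transition), site 19 (U→C, transition), site 22 (C→A, transversion).
Of the 6 differences, 3 transitions and 3 transversions, so the answer is 3.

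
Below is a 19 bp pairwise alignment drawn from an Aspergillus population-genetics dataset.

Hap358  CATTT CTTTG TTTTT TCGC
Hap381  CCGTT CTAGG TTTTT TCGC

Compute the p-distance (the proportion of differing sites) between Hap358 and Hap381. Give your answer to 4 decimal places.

0.2105

Mismatches occur at site 2 (A/C), site 3 (T/G), site 8 (T/A), site 9 (T/G).
There are 4 differences over 19 sites, so p = 4/19 = 0.2105.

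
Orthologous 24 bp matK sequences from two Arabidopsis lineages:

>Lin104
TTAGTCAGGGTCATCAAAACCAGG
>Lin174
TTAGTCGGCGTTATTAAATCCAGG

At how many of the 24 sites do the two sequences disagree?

5

Mismatches occur at site 7 (A/G), site 9 (G/C), site 12 (C/T), site 15 (C/T), site 19 (A/T).
That gives 5 mismatches out of 24 aligned sites, so the Hamming distance is 5.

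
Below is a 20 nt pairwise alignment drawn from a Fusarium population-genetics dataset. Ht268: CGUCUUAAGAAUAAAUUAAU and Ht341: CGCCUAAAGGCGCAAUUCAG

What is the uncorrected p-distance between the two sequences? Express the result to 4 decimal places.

0.4000

Mismatches occur at site 3 (U/C), site 6 (U/A), site 10 (A/G), site 11 (A/C), site 12 (U/G), site 13 (A/C), site 18 (A/C), site 20 (U/G).
There are 8 differences over 20 sites, so p = 8/20 = 0.4000.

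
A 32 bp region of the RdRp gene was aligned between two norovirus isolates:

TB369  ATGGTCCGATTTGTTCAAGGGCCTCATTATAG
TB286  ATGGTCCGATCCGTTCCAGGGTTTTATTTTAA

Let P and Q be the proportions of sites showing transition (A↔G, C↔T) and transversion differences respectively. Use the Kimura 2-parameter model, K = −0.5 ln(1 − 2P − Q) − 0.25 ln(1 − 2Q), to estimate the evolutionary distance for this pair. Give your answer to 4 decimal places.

The sequences differ at positions 11 (T/C, transition), 12 (T/C, transition), 17 (A/C, transversion), 22 (C/T, transition), 23 (C/T, transition), 25 (C/T, transition), 29 (A/T, transversion), 32 (G/A, transition).
Of the 8 differences, 6 transitions and 2 transversions over 32 sites: P = 6/32 = 0.187500, Q = 2/32 = 0.062500.
d = −0.5·ln(0.562500) − 0.25·ln(0.875000) = −0.5·(-0.575364) − 0.25·(-0.133531) = 0.3211.

0.3211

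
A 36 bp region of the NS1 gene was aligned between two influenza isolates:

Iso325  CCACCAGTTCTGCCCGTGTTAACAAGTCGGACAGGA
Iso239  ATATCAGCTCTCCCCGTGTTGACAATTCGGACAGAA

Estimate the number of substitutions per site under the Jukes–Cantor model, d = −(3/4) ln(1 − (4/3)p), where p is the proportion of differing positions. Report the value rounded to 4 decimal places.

Differing sites — 1:C/A; 2:C/T; 4:C/T; 8:T/C; 12:G/C; 21:A/G; 26:G/T; 35:G/A.
p = 8/36 = 0.222222.
d = −0.75 · ln(1 − (4/3)·0.222222) = −0.75 · ln(0.703704) = −0.75 · (-0.351397) = 0.2635.

0.2635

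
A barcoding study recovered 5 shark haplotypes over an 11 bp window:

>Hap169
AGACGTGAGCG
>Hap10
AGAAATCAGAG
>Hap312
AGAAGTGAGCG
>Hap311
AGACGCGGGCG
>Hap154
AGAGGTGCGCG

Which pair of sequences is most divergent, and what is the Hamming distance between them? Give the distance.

Pairwise Hamming distances:
  Hap169 vs Hap10: 4
  Hap169 vs Hap312: 1
  Hap169 vs Hap311: 2
  Hap169 vs Hap154: 2
  Hap10 vs Hap312: 3
  Hap10 vs Hap311: 6
  Hap10 vs Hap154: 5
  Hap312 vs Hap311: 3
  Hap312 vs Hap154: 2
  Hap311 vs Hap154: 3
The largest is 6, between Hap10 and Hap311.

6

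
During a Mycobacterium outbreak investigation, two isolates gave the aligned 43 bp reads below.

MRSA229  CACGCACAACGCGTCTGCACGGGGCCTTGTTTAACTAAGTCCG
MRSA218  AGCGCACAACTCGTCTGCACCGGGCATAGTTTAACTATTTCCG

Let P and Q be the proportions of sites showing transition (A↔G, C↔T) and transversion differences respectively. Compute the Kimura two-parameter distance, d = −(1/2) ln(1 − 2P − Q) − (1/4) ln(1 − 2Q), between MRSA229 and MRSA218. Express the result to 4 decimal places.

The sequences differ at positions 1 (C/A, transversion), 2 (A/G, transition), 11 (G/T, transversion), 21 (G/C, transversion), 26 (C/A, transversion), 28 (T/A, transversion), 38 (A/T, transversion), 39 (G/T, transversion).
Of the 8 differences, 1 transition and 7 transversions over 43 sites: P = 1/43 = 0.023256, Q = 7/43 = 0.162791.
d = −0.5·ln(0.790697) − 0.25·ln(0.674418) = −0.5·(-0.234840) − 0.25·(-0.393905) = 0.2159.

0.2159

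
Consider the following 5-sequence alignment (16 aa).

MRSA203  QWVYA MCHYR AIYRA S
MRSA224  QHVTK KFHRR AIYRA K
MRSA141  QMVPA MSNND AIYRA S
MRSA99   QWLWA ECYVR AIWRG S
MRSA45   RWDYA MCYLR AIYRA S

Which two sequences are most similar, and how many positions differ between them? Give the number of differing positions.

Pairwise Hamming distances:
  MRSA203 vs MRSA224: 7
  MRSA203 vs MRSA141: 6
  MRSA203 vs MRSA99: 7
  MRSA203 vs MRSA45: 4
  MRSA224 vs MRSA141: 9
  MRSA224 vs MRSA99: 11
  MRSA224 vs MRSA45: 10
  MRSA141 vs MRSA99: 10
  MRSA141 vs MRSA45: 8
  MRSA99 vs MRSA45: 7
The smallest is 4, between MRSA203 and MRSA45.

4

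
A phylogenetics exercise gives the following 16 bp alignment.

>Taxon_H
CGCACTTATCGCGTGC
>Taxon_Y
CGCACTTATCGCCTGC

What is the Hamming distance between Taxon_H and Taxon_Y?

The sequences differ at position 13 (G/C).
That gives 1 mismatch out of 16 aligned sites, so the Hamming distance is 1.

1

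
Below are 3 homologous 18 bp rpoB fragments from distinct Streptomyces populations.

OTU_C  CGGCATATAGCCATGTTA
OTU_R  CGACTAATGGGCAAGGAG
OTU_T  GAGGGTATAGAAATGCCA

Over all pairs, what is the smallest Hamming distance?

Pairwise Hamming distances:
  OTU_C vs OTU_R: 9
  OTU_C vs OTU_T: 8
  OTU_R vs OTU_T: 13
The smallest is 8, between OTU_C and OTU_T.

8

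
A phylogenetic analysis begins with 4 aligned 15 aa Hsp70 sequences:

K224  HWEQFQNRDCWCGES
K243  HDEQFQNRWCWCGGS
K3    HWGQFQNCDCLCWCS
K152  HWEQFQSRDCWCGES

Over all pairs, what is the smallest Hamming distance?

1

Pairwise Hamming distances:
  K224 vs K243: 3
  K224 vs K3: 5
  K224 vs K152: 1
  K243 vs K3: 7
  K243 vs K152: 4
  K3 vs K152: 6
The smallest is 1, between K224 and K152.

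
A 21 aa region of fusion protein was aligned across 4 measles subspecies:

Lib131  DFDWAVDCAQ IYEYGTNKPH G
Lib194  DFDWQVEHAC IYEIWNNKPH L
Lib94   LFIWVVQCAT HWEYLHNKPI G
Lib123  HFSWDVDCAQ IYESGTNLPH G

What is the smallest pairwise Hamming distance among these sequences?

5

Pairwise Hamming distances:
  Lib131 vs Lib194: 8
  Lib131 vs Lib94: 10
  Lib131 vs Lib123: 5
  Lib194 vs Lib94: 13
  Lib194 vs Lib123: 11
  Lib94 vs Lib123: 12
The smallest is 5, between Lib131 and Lib123.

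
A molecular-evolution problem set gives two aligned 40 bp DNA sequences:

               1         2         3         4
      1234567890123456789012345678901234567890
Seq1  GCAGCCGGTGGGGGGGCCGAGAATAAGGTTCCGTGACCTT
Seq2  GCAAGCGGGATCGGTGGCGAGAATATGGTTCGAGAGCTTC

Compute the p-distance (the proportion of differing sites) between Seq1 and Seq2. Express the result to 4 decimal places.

Mismatches occur at site 4 (G/A), site 5 (C/G), site 9 (T/G), site 10 (G/A), site 11 (G/T), site 12 (G/C), site 15 (G/T), site 17 (C/G), site 26 (A/T), site 32 (C/G), site 33 (G/A), site 34 (T/G), site 35 (G/A), site 36 (A/G), site 38 (C/T), site 40 (T/C).
There are 16 differences over 40 sites, so p = 16/40 = 0.4000.

0.4000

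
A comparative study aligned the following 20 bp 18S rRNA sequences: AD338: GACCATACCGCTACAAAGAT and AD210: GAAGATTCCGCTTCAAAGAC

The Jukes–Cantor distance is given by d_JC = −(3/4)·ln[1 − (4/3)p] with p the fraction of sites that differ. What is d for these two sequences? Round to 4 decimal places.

Mismatches occur at site 3 (C/A), site 4 (C/G), site 7 (A/T), site 13 (A/T), site 20 (T/C).
p = 5/20 = 0.250000.
d = −0.75 · ln(1 − (4/3)·0.250000) = −0.75 · ln(0.666667) = −0.75 · (-0.405465) = 0.3041.

0.3041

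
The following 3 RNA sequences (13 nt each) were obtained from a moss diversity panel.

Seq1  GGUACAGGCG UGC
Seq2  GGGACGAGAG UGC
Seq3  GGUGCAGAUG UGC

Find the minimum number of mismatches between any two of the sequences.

Pairwise Hamming distances:
  Seq1 vs Seq2: 4
  Seq1 vs Seq3: 3
  Seq2 vs Seq3: 6
The smallest is 3, between Seq1 and Seq3.

3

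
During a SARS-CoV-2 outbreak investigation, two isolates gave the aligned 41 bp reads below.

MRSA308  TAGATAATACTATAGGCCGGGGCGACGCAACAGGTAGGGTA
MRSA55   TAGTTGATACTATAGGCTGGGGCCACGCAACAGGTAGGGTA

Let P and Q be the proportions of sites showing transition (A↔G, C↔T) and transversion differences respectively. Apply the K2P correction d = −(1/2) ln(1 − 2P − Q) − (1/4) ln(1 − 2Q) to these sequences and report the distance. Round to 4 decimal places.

0.1048

Mismatches occur at site 4 (A↔T, transversion), site 6 (A↔G, transition), site 18 (C↔T, transition), site 24 (G↔C, transversion).
Of the 4 differences, 2 transitions and 2 transversions over 41 sites: P = 2/41 = 0.048780, Q = 2/41 = 0.048780.
d = −0.5·ln(0.853660) − 0.25·ln(0.902440) = −0.5·(-0.158222) − 0.25·(-0.102653) = 0.1048.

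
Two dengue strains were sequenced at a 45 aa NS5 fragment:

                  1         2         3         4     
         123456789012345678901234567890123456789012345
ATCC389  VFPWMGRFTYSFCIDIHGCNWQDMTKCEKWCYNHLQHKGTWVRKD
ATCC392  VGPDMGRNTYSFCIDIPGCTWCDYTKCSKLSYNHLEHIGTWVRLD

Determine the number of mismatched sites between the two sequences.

Mismatches occur at site 2 (F/G), site 4 (W/D), site 8 (F/N), site 17 (H/P), site 20 (N/T), site 22 (Q/C), site 24 (M/Y), site 28 (E/S), site 30 (W/L), site 31 (C/S), site 36 (Q/E), site 38 (K/I), site 44 (K/L).
That gives 13 mismatches out of 45 aligned sites, so the Hamming distance is 13.

13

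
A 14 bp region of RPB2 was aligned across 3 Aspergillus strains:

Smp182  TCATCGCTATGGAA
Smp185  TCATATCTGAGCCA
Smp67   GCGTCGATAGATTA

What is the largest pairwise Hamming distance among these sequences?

10

Pairwise Hamming distances:
  Smp182 vs Smp185: 6
  Smp182 vs Smp67: 7
  Smp185 vs Smp67: 10
The largest is 10, between Smp185 and Smp67.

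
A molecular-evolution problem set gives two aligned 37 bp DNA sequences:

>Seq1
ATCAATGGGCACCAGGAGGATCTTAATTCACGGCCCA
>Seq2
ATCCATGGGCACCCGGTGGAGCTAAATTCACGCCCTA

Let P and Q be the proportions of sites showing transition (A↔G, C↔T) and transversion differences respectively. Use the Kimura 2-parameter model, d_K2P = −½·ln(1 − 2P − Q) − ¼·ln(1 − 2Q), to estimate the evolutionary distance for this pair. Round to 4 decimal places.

Mismatches occur at site 4 (A→C, transversion), site 14 (A→C, transversion), site 17 (A→T, transversion), site 21 (T→G, transversion), site 24 (T→A, transversion), site 33 (G→C, transversion), site 36 (C→T, transition).
Of the 7 differences, 1 transition and 6 transversions over 37 sites: P = 1/37 = 0.027027, Q = 6/37 = 0.162162.
d = −0.5·ln(0.783784) − 0.25·ln(0.675676) = −0.5·(-0.243622) − 0.25·(-0.392042) = 0.2198.

0.2198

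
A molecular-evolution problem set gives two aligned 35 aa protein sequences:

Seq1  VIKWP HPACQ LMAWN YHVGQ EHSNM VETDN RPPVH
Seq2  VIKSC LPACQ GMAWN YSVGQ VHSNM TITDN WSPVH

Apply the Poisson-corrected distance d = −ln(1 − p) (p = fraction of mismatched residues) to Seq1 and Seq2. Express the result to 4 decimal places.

Mismatches occur at site 4 (W→S), site 5 (P→C), site 6 (H→L), site 11 (L→G), site 17 (H→S), site 21 (E→V), site 26 (V→T), site 27 (E→I), site 31 (R→W), site 32 (P→S).
p = 10/35 = 0.285714.
d = −ln(1 − 0.285714) = −ln(0.714286) = 0.3365.

0.3365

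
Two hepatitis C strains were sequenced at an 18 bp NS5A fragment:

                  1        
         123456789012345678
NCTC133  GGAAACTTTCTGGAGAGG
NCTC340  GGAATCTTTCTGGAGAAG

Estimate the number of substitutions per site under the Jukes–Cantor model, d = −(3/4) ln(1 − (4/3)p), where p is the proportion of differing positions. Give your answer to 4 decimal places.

0.1203

Mismatches occur at site 5 (A/T), site 17 (G/A).
p = 2/18 = 0.111111.
d = −0.75 · ln(1 − (4/3)·0.111111) = −0.75 · ln(0.851852) = −0.75 · (-0.160342) = 0.1203.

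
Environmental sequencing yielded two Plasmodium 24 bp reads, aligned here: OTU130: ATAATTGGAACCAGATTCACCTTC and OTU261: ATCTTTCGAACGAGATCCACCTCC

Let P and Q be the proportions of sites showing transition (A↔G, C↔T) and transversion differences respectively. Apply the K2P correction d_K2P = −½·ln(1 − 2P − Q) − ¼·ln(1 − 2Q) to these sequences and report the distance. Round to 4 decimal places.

0.3041

The sequences differ at positions 3 (A/C, transversion), 4 (A/T, transversion), 7 (G/C, transversion), 12 (C/G, transversion), 17 (T/C, transition), 23 (T/C, transition).
Of the 6 differences, 2 transitions and 4 transversions over 24 sites: P = 2/24 = 0.083333, Q = 4/24 = 0.166667.
d = −0.5·ln(0.666667) − 0.25·ln(0.666666) = −0.5·(-0.405465) − 0.25·(-0.405466) = 0.3041.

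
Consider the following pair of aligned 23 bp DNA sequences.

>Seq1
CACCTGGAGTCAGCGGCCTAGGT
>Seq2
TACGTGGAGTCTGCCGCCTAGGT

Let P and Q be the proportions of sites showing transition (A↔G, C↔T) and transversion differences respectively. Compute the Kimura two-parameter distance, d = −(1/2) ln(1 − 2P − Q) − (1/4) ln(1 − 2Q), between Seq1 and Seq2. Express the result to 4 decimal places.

Differing sites — 1:C/T (Ti); 4:C/G (Tv); 12:A/T (Tv); 15:G/C (Tv).
Of the 4 differences, 1 transition and 3 transversions over 23 sites: P = 1/23 = 0.043478, Q = 3/23 = 0.130435.
d = −0.5·ln(0.782609) − 0.25·ln(0.739130) = −0.5·(-0.245122) − 0.25·(-0.302281) = 0.1981.

0.1981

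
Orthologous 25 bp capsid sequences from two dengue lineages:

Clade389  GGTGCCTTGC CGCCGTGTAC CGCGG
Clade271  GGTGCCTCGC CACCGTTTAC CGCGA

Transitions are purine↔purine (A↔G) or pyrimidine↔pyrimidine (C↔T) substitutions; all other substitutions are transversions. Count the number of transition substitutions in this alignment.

Mismatches occur at site 8 (T↔C, transition), site 12 (G↔A, transition), site 17 (G↔T, transversion), site 25 (G↔A, transition).
Of the 4 differences, 3 transitions and 1 transversion, so the answer is 3.

3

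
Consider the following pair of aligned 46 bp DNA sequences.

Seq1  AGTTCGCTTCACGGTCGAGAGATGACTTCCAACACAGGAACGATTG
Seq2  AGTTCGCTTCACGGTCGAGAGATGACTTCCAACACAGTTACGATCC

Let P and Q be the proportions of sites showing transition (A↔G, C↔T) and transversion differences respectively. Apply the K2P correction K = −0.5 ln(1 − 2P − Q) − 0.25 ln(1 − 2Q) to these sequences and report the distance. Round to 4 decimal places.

Mismatches occur at site 38 (G/T, transversion), site 39 (A/T, transversion), site 45 (T/C, transition), site 46 (G/C, transversion).
Of the 4 differences, 1 transition and 3 transversions over 46 sites: P = 1/46 = 0.021739, Q = 3/46 = 0.065217.
d = −0.5·ln(0.891305) − 0.25·ln(0.869566) = −0.5·(-0.115069) − 0.25·(-0.139761) = 0.0925.

0.0925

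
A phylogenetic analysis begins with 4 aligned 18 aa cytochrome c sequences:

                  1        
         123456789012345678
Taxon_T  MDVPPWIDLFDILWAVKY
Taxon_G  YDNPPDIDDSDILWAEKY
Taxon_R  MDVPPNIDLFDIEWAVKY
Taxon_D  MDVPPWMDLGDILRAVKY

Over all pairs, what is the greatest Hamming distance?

Pairwise Hamming distances:
  Taxon_T vs Taxon_G: 6
  Taxon_T vs Taxon_R: 2
  Taxon_T vs Taxon_D: 3
  Taxon_G vs Taxon_R: 7
  Taxon_G vs Taxon_D: 8
  Taxon_R vs Taxon_D: 5
The largest is 8, between Taxon_G and Taxon_D.

8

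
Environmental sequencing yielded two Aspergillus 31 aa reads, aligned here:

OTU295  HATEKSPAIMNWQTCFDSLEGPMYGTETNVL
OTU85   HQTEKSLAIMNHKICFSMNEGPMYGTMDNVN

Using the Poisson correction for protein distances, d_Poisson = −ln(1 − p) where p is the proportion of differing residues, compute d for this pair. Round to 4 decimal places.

0.4383

The sequences differ at positions 2 (A/Q), 7 (P/L), 12 (W/H), 13 (Q/K), 14 (T/I), 17 (D/S), 18 (S/M), 19 (L/N), 27 (E/M), 28 (T/D), 31 (L/N).
p = 11/31 = 0.354839.
d = −ln(1 − 0.354839) = −ln(0.645161) = 0.4383.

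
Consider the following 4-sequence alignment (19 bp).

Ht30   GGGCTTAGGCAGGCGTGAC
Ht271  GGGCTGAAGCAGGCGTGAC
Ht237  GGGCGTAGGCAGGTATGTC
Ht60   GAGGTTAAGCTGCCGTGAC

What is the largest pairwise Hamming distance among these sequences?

Pairwise Hamming distances:
  Ht30 vs Ht271: 2
  Ht30 vs Ht237: 4
  Ht30 vs Ht60: 5
  Ht271 vs Ht237: 6
  Ht271 vs Ht60: 5
  Ht237 vs Ht60: 9
The largest is 9, between Ht237 and Ht60.

9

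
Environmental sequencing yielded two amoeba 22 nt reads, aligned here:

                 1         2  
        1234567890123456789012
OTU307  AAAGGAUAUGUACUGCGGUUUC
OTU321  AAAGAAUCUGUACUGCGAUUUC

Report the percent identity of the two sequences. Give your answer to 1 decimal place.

86.4%

Mismatches occur at site 5 (G→A), site 8 (A→C), site 18 (G→A).
19 of the 22 sites match, so the percent identity is 19/22 × 100 = 86.4%.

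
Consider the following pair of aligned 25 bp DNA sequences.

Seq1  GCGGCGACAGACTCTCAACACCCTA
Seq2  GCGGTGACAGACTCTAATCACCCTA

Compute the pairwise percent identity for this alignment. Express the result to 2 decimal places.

88.00%

Differing sites — 5:C/T; 16:C/A; 18:A/T.
22 of the 25 sites match, so the percent identity is 22/25 × 100 = 88.00%.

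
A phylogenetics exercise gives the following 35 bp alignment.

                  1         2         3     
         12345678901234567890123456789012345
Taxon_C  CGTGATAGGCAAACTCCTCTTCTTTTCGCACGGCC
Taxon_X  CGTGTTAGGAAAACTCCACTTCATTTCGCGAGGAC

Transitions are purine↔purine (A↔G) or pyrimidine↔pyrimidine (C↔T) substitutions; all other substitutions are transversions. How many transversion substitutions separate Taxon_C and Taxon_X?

Differing sites — 5:A/T (Tv); 10:C/A (Tv); 18:T/A (Tv); 23:T/A (Tv); 30:A/G (Ti); 31:C/A (Tv); 34:C/A (Tv).
Of the 7 differences, 1 transition and 6 transversions, so the answer is 6.

6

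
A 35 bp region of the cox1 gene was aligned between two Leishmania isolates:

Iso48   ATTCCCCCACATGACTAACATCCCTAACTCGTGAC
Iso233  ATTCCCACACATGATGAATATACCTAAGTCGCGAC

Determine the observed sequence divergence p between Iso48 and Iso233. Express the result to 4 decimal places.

0.2000

The sequences differ at positions 7 (C/A), 15 (C/T), 16 (T/G), 19 (C/T), 22 (C/A), 28 (C/G), 32 (T/C).
There are 7 differences over 35 sites, so p = 7/35 = 0.2000.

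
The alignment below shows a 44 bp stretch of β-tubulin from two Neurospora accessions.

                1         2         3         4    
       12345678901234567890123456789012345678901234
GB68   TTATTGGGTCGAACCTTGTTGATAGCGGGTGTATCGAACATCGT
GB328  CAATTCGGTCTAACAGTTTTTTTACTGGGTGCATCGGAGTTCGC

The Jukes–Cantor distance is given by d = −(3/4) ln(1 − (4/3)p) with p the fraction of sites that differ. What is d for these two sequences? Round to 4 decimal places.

0.4975

The sequences differ at positions 1 (T/C), 2 (T/A), 6 (G/C), 11 (G/T), 15 (C/A), 16 (T/G), 18 (G/T), 21 (G/T), 22 (A/T), 25 (G/C), 26 (C/T), 32 (T/C), 37 (A/G), 39 (C/G), 40 (A/T), 44 (T/C).
p = 16/44 = 0.363636.
d = −0.75 · ln(1 − (4/3)·0.363636) = −0.75 · ln(0.515152) = −0.75 · (-0.663293) = 0.4975.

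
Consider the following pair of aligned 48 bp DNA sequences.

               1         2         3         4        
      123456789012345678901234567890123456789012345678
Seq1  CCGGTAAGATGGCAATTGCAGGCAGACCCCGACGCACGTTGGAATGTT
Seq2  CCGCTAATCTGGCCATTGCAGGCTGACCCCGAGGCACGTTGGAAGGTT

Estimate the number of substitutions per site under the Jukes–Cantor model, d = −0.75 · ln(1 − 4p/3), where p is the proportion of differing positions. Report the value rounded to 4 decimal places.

0.1622

Mismatches occur at site 4 (G→C), site 8 (G→T), site 9 (A→C), site 14 (A→C), site 24 (A→T), site 33 (C→G), site 45 (T→G).
p = 7/48 = 0.145833.
d = −0.75 · ln(1 − (4/3)·0.145833) = −0.75 · ln(0.805556) = −0.75 · (-0.216223) = 0.1622.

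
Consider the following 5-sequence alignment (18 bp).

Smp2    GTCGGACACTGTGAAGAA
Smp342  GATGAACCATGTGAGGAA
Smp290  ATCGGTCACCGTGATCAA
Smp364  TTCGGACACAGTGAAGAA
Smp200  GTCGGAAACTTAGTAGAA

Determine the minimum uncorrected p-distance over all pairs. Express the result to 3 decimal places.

0.111

Pairwise Hamming distances:
  Smp2 vs Smp342: 6
  Smp2 vs Smp290: 5
  Smp2 vs Smp364: 2
  Smp2 vs Smp200: 4
  Smp342 vs Smp290: 10
  Smp342 vs Smp364: 8
  Smp342 vs Smp200: 10
  Smp290 vs Smp364: 5
  Smp290 vs Smp200: 9
  Smp364 vs Smp200: 6
The smallest is 2 mismatches, between Smp2 and Smp364; p = 2/18 = 0.111.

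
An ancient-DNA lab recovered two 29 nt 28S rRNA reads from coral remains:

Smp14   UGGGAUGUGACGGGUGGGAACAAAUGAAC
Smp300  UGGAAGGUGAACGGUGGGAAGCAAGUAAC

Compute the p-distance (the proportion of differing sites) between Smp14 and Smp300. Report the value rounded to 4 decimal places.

The sequences differ at positions 4 (G/A), 6 (U/G), 11 (C/A), 12 (G/C), 21 (C/G), 22 (A/C), 25 (U/G), 26 (G/U).
There are 8 differences over 29 sites, so p = 8/29 = 0.2759.

0.2759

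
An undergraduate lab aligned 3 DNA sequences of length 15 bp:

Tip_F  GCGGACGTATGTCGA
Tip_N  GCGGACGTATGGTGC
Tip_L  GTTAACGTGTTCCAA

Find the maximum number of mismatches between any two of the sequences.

9

Pairwise Hamming distances:
  Tip_F vs Tip_N: 3
  Tip_F vs Tip_L: 7
  Tip_N vs Tip_L: 9
The largest is 9, between Tip_N and Tip_L.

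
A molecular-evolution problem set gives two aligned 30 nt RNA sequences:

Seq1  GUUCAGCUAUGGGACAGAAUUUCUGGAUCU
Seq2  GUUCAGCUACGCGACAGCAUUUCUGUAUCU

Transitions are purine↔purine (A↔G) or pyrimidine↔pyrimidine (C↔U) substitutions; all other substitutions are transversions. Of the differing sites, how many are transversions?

Differing sites — 10:U/C (Ti); 12:G/C (Tv); 18:A/C (Tv); 26:G/U (Tv).
Of the 4 differences, 1 transition and 3 transversions, so the answer is 3.

3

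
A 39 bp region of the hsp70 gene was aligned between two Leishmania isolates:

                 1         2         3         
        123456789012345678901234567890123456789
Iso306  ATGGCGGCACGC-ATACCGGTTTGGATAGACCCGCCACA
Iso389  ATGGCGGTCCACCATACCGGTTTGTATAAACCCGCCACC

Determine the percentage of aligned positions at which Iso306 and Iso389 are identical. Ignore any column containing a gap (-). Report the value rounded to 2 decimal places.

84.21%

Excluding the 1 gap column leaves 38 comparable sites.
Differing sites — 8:C/T; 9:A/C; 11:G/A; 25:G/T; 29:G/A; 39:A/C.
32 of the 38 comparable sites match, so the percent identity is 32/38 × 100 = 84.21%.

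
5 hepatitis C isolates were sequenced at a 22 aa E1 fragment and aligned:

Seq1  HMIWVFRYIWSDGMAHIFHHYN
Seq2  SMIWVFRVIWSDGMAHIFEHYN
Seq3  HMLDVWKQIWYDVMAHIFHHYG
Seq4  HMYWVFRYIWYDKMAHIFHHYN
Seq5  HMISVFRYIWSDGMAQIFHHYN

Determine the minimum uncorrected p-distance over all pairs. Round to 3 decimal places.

Pairwise Hamming distances:
  Seq1 vs Seq2: 3
  Seq1 vs Seq3: 8
  Seq1 vs Seq4: 3
  Seq1 vs Seq5: 2
  Seq2 vs Seq3: 10
  Seq2 vs Seq4: 6
  Seq2 vs Seq5: 5
  Seq3 vs Seq4: 7
  Seq3 vs Seq5: 9
  Seq4 vs Seq5: 5
The smallest is 2 mismatches, between Seq1 and Seq5; p = 2/22 = 0.091.

0.091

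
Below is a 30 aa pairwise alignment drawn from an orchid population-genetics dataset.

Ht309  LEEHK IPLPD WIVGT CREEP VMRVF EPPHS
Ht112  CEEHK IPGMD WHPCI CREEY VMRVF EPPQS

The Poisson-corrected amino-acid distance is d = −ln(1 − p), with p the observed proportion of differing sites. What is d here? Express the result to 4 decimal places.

Differing sites — 1:L/C; 8:L/G; 9:P/M; 12:I/H; 13:V/P; 14:G/C; 15:T/I; 20:P/Y; 29:H/Q.
p = 9/30 = 0.300000.
d = −ln(1 − 0.300000) = −ln(0.700000) = 0.3567.

0.3567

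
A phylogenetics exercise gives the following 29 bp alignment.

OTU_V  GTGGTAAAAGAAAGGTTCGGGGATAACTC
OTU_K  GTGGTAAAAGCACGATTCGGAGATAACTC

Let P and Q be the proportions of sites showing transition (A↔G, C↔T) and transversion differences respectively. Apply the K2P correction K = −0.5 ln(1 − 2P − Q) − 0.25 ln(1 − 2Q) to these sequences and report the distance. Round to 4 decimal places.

0.1530

Mismatches occur at site 11 (A→C, transversion), site 13 (A→C, transversion), site 15 (G→A, transition), site 21 (G→A, transition).
Of the 4 differences, 2 transitions and 2 transversions over 29 sites: P = 2/29 = 0.068966, Q = 2/29 = 0.068966.
d = −0.5·ln(0.793102) − 0.25·ln(0.862068) = −0.5·(-0.231803) − 0.25·(-0.148421) = 0.1530.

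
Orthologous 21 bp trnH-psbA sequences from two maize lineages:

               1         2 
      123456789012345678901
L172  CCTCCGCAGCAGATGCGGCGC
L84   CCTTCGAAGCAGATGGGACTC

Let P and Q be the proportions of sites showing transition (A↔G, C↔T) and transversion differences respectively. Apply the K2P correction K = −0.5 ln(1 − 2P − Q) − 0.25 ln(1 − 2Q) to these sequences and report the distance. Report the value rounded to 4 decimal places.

Mismatches occur at site 4 (C→T, transition), site 7 (C→A, transversion), site 16 (C→G, transversion), site 18 (G→A, transition), site 20 (G→T, transversion).
Of the 5 differences, 2 transitions and 3 transversions over 21 sites: P = 2/21 = 0.095238, Q = 3/21 = 0.142857.
d = −0.5·ln(0.666667) − 0.25·ln(0.714286) = −0.5·(-0.405465) − 0.25·(-0.336472) = 0.2869.

0.2869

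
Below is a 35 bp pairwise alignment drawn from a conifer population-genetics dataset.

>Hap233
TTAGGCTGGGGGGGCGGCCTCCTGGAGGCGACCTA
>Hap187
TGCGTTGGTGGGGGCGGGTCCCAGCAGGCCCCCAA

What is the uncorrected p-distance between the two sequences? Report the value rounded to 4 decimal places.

Differing sites — 2:T/G; 3:A/C; 5:G/T; 6:C/T; 7:T/G; 9:G/T; 18:C/G; 19:C/T; 20:T/C; 23:T/A; 25:G/C; 30:G/C; 31:A/C; 34:T/A.
There are 14 differences over 35 sites, so p = 14/35 = 0.4000.

0.4000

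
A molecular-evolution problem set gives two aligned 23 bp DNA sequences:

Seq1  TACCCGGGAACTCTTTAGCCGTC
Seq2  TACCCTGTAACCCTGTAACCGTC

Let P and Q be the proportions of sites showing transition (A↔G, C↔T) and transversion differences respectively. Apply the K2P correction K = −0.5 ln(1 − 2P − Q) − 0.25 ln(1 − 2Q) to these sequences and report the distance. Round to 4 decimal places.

Differing sites — 6:G/T (Tv); 8:G/T (Tv); 12:T/C (Ti); 15:T/G (Tv); 18:G/A (Ti).
Of the 5 differences, 2 transitions and 3 transversions over 23 sites: P = 2/23 = 0.086957, Q = 3/23 = 0.130435.
d = −0.5·ln(0.695651) − 0.25·ln(0.739130) = −0.5·(-0.362907) − 0.25·(-0.302281) = 0.2570.

0.2570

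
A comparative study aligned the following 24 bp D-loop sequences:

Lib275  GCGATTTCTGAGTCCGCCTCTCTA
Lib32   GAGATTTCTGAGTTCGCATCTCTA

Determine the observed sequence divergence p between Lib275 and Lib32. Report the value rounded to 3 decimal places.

The sequences differ at positions 2 (C/A), 14 (C/T), 18 (C/A).
There are 3 differences over 24 sites, so p = 3/24 = 0.125.

0.125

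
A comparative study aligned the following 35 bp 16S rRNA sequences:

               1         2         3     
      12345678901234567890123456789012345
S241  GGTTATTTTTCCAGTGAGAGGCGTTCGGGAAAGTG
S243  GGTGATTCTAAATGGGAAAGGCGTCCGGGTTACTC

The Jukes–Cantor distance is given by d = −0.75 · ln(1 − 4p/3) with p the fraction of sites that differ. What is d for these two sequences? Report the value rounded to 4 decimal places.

Mismatches occur at site 4 (T↔G), site 8 (T↔C), site 10 (T↔A), site 11 (C↔A), site 12 (C↔A), site 13 (A↔T), site 15 (T↔G), site 18 (G↔A), site 25 (T↔C), site 30 (A↔T), site 31 (A↔T), site 33 (G↔C), site 35 (G↔C).
p = 13/35 = 0.371429.
d = −0.75 · ln(1 − (4/3)·0.371429) = −0.75 · ln(0.504761) = −0.75 · (-0.683670) = 0.5128.

0.5128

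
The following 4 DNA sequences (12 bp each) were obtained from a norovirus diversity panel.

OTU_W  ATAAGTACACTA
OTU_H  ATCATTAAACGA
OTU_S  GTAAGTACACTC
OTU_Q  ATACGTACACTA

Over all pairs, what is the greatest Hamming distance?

6

Pairwise Hamming distances:
  OTU_W vs OTU_H: 4
  OTU_W vs OTU_S: 2
  OTU_W vs OTU_Q: 1
  OTU_H vs OTU_S: 6
  OTU_H vs OTU_Q: 5
  OTU_S vs OTU_Q: 3
The largest is 6, between OTU_H and OTU_S.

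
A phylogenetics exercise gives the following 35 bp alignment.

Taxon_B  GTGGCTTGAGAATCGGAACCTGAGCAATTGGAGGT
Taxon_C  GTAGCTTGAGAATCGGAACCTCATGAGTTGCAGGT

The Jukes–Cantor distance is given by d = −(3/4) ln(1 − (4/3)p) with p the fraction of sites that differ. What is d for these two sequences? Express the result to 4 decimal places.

0.1946

The sequences differ at positions 3 (G/A), 22 (G/C), 24 (G/T), 25 (C/G), 27 (A/G), 31 (G/C).
p = 6/35 = 0.171429.
d = −0.75 · ln(1 − (4/3)·0.171429) = −0.75 · ln(0.771428) = −0.75 · (-0.259512) = 0.1946.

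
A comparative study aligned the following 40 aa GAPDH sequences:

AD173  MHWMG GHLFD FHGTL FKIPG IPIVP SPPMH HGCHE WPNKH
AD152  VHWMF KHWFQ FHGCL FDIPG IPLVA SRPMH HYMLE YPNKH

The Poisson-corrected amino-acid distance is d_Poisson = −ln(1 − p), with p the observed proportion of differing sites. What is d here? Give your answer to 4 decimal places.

Differing sites — 1:M/V; 5:G/F; 6:G/K; 8:L/W; 10:D/Q; 14:T/C; 17:K/D; 23:I/L; 25:P/A; 27:P/R; 32:G/Y; 33:C/M; 34:H/L; 36:W/Y.
p = 14/40 = 0.350000.
d = −ln(1 − 0.350000) = −ln(0.650000) = 0.4308.

0.4308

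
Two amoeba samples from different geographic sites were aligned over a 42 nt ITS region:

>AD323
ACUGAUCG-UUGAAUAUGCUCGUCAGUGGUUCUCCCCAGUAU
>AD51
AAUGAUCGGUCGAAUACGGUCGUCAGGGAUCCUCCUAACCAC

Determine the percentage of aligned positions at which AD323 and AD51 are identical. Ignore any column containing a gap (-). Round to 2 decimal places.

Excluding the 1 gap column leaves 41 comparable sites.
Mismatches occur at site 2 (C↔A), site 11 (U↔C), site 17 (U↔C), site 19 (C↔G), site 27 (U↔G), site 29 (G↔A), site 31 (U↔C), site 36 (C↔U), site 37 (C↔A), site 39 (G↔C), site 40 (U↔C), site 42 (U↔C).
29 of the 41 comparable sites match, so the percent identity is 29/41 × 100 = 70.73%.

70.73%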